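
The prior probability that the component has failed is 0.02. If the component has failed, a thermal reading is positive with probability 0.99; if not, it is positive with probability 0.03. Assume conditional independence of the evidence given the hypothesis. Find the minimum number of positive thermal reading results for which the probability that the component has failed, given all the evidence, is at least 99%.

3

Prior odds: 0.02 ÷ 0.98 = 1/49.
Likelihood ratio of a positive = 0.99/0.03 = 33.
Target posterior odds = 0.99/0.01 = 99.
Need (1/49) × 33ⁿ ≥ 99, i.e. 33ⁿ ≥ 4851.
33² = 1089 falls short of 4851 but 33³ = 35937 reaches it, so n = 3.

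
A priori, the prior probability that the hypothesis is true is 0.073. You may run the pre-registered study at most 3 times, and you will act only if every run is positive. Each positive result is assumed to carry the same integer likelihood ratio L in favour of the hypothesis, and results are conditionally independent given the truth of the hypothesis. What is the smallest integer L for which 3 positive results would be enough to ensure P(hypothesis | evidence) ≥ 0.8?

4

Prior odds = 0.073/0.927 = 73/927.
Target odds = 0.8/0.2 = 4.
Need L³ ≥ 4 ÷ (73/927) = 3708/73.
3³ = 27 < 3708/73 ≤ 64 = 4³, so L = 4.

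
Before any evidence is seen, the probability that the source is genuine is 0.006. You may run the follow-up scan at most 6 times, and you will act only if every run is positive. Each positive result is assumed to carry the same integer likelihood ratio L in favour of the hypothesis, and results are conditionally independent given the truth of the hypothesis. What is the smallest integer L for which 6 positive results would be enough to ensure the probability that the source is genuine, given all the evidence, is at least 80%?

Prior odds = 0.006/0.994 = 3/497.
Target odds = 0.8/0.2 = 4.
Need L⁶ ≥ 4 ÷ (3/497) = 1988/3.
2⁶ = 64 < 1988/3 ≤ 729 = 3⁶, so L = 3.

3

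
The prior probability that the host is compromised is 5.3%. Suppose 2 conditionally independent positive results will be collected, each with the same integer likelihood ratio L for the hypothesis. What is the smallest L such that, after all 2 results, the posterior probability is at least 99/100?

43

Prior odds = 0.053/0.947 = 53/947.
Target odds = 0.99/0.01 = 99.
Need L² ≥ 99 ÷ (53/947) = 93753/53.
42² = 1764 < 93753/53 ≤ 1849 = 43², so L = 43.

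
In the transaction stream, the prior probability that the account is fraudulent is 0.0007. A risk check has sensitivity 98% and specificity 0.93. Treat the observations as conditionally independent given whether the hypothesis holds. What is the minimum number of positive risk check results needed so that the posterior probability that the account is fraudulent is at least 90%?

Prior odds = 0.0007/0.9993 = 7/9993.
False-positive rate = 1 − 0.93 = 0.07; likelihood ratio of a positive = 0.98/0.07 = 14.
Target odds: 0.9 ÷ 0.1 = 9.
Need (7/9993) × 14ⁿ ≥ 9, i.e. 14ⁿ ≥ 89937/7.
14³ = 2744 falls short of 89937/7 but 14⁴ = 38416 reaches it, so n = 4.

4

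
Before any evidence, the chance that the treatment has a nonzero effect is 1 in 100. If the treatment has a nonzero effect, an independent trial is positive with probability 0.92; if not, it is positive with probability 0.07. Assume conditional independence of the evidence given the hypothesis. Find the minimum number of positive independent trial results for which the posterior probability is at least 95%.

3

Prior odds = 0.01/0.99 = 1/99.
Likelihood ratio of a positive = 0.92/0.07 = 92/7.
Target odds: 0.95 ÷ 0.05 = 19.
Require (92/7)ⁿ ≥ 19 ÷ (1/99) = 1881.
(92/7)² = 8464/49 falls short of 1881 but (92/7)³ = 778688/343 reaches it, so n = 3.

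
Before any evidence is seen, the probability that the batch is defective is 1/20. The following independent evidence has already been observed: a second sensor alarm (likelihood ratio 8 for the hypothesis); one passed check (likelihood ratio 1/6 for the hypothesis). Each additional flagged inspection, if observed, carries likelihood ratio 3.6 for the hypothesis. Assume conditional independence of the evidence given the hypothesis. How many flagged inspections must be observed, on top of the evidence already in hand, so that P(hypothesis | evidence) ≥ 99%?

6

Prior odds = 0.05/0.95 = 1/19.
Combined Bayes factor of the evidence already in hand = 8 × (1/6) = 4/3.
Odds after that evidence = (1/19) × 4/3 = 4/57.
Target odds = 0.99/0.01 = 99.
Need 3.6ⁿ ≥ 99 ÷ (4/57) = 1410.75.
3.6⁵ = 604.66176 falls short of 1410.75 but 3.6⁶ = 34012224/15625 reaches it, so n = 6.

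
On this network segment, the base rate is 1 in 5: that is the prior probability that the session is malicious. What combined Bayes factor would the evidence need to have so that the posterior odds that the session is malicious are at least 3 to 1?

12

Prior odds = 0.2/0.8 = 0.25.
Target odds = 3.
Required Bayes factor = 3 ÷ 0.25 = 12.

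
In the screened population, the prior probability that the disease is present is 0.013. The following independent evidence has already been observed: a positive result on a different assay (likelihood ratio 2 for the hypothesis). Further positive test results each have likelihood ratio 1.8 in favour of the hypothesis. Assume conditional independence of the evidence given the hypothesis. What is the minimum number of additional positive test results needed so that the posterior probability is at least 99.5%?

16

Prior odds = 0.013/0.987 = 13/987.
Bayes factor of the evidence already in hand = 2.
Odds after that evidence = (13/987) × 2 = 26/987.
Target odds = 0.995/0.005 = 199.
Need 1.8ⁿ ≥ 199 ÷ (26/987) = 196413/26.
1.8¹⁵ ≈6746.64 falls short of 196413/26 but 1.8¹⁶ ≈12144 reaches it, so n = 16.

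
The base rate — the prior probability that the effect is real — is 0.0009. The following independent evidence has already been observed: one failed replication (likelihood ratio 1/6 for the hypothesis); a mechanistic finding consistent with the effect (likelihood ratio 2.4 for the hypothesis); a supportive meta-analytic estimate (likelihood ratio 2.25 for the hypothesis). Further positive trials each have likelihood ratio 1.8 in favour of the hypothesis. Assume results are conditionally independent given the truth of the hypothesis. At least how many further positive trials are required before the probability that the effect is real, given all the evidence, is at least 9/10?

Prior odds = 0.0009/0.9991 = 9/9991.
Combined Bayes factor of the evidence already in hand = (1/6) × 2.4 × 2.25 = 0.9.
Odds after that evidence = (9/9991) × 0.9 = 81/99910.
Target odds = 0.9/0.1 = 9.
Need 1.8ⁿ ≥ 9 ÷ (81/99910) = 99910/9.
1.8¹⁵ ≈6746.64 falls short of 99910/9 but 1.8¹⁶ ≈12144 reaches it, so n = 16.

16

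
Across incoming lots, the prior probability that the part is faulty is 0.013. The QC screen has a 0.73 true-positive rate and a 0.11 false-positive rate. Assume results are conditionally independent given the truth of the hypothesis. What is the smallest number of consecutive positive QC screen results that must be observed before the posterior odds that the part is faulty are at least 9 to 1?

Prior odds: 0.013 ÷ 0.987 = 13/987.
Likelihood ratio of a positive result = 0.73/0.11 = 73/11.
Target odds = 9.
Need (13/987) × (73/11)ⁿ ≥ 9, i.e. (73/11)ⁿ ≥ 8883/13.
(73/11)³ = 389017/1331 falls short of 8883/13 but (73/11)⁴ = 28398241/14641 reaches it, so n = 4.

4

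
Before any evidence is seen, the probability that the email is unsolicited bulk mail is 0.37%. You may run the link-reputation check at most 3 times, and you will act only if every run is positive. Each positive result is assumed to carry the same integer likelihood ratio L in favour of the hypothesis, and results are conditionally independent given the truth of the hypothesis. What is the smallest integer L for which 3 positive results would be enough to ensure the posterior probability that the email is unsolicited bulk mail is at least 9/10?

14

Prior odds = 0.0037/0.9963 = 37/9963.
Target odds = 0.9/0.1 = 9.
Need L³ ≥ 9 ÷ (37/9963) = 89667/37.
13³ = 2197 < 89667/37 ≤ 2744 = 14³, so L = 14.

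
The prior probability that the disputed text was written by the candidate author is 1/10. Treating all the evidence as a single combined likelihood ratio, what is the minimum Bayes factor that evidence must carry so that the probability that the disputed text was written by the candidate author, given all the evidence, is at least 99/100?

Prior odds = 0.1/0.9 = 1/9.
Target odds = 0.99/0.01 = 99.
Required Bayes factor = 99 ÷ (1/9) = 891.

891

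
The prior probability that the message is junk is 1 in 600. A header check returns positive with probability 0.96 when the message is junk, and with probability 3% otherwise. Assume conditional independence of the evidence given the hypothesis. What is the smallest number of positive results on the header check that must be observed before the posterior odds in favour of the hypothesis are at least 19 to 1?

3

Prior odds: (1/600) ÷ (599/600) = 1/599.
Likelihood ratio of a positive result = 0.96/0.03 = 32.
Target odds = 19.
Require 32ⁿ ≥ 19 ÷ (1/599) = 11381.
32² = 1024 falls short of 11381 but 32³ = 32768 reaches it, so n = 3.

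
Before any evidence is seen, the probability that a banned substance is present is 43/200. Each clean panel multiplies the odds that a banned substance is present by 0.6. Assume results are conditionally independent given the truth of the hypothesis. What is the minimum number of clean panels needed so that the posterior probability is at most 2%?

6

Prior odds: 0.215 ÷ 0.785 = 43/157.
Likelihood ratio per clean panel = 0.6.
Target posterior odds = 0.02/0.98 = 1/49.
Need (43/157) × 0.6ⁿ ≤ 1/49, i.e. 0.6ⁿ ≤ 157/2107.
0.6⁵ = 0.07776 is still above 157/2107 but 0.6⁶ = 729/15625 is at or below it, so n = 6.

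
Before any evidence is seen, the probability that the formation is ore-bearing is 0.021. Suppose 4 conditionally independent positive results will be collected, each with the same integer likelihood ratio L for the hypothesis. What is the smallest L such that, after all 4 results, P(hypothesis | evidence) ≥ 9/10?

5

Prior odds = 0.021/0.979 = 21/979.
Target odds = 0.9/0.1 = 9.
Need L⁴ ≥ 9 ÷ (21/979) = 2937/7.
4⁴ = 256 < 2937/7 ≤ 625 = 5⁴, so L = 5.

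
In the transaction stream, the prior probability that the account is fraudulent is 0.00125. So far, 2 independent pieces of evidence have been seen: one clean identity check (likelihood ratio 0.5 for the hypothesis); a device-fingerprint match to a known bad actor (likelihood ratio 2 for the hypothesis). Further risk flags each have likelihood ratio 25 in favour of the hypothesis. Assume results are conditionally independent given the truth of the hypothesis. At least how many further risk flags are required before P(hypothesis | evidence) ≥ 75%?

3

Prior odds = 0.00125/0.99875 = 1/799.
Combined Bayes factor of the evidence already in hand = 0.5 × 2 = 1.
Odds after that evidence = (1/799) × 1 = 1/799.
Target odds = 0.75/0.25 = 3.
Need 25ⁿ ≥ 3 ÷ (1/799) = 2397.
25² = 625 falls short of 2397 but 25³ = 15625 reaches it, so n = 3.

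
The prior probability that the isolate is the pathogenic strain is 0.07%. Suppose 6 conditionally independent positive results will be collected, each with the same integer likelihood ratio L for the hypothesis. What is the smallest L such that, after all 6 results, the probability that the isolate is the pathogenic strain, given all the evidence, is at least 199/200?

Prior odds = 0.0007/0.9993 = 7/9993.
Target odds = 0.995/0.005 = 199.
Need L⁶ ≥ 199 ÷ (7/9993) = 1988607/7.
8⁶ = 262144 < 1988607/7 ≤ 531441 = 9⁶, so L = 9.

9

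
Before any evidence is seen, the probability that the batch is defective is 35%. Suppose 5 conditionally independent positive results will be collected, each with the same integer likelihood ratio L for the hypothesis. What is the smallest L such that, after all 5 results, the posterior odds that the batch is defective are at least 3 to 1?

2

Prior odds = 0.35/0.65 = 7/13.
Target odds = 3.
Need L⁵ ≥ 3 ÷ (7/13) = 39/7.
1⁵ = 1 < 39/7 ≤ 32 = 2⁵, so L = 2.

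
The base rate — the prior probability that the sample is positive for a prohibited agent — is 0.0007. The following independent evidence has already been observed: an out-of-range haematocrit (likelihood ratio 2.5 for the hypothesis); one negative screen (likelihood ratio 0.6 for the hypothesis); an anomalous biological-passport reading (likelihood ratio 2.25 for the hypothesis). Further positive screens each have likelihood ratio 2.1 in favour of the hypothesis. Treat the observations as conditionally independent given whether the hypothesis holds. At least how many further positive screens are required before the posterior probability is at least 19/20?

13

Prior odds = 0.0007/0.9993 = 7/9993.
Combined Bayes factor of the evidence already in hand = 2.5 × 0.6 × 2.25 = 3.375.
Odds after that evidence = (7/9993) × 3.375 = 63/26648.
Target odds = 0.95/0.05 = 19.
Need 2.1ⁿ ≥ 19 ÷ (63/26648) = 506312/63.
2.1¹² ≈7355.83 falls short of 506312/63 but 2.1¹³ ≈15447.2 reaches it, so n = 13.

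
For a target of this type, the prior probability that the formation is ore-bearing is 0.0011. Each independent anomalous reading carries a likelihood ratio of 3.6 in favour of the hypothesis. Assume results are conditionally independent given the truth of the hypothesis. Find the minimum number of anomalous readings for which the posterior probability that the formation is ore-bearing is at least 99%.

Prior odds = 0.0011/0.9989 = 11/9989.
Likelihood ratio per anomalous reading = 3.6.
Target odds: 0.99 ÷ 0.01 = 99.
Need (11/9989) × 3.6ⁿ ≥ 99, i.e. 3.6ⁿ ≥ 89901.
3.6⁸ ≈28211.1 falls short of 89901 but 3.6⁹ ≈101560 reaches it, so n = 9.

9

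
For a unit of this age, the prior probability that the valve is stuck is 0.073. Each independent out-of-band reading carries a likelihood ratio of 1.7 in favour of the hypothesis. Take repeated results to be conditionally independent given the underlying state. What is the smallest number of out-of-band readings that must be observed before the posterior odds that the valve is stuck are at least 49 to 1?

Prior odds = 0.073/0.927 = 73/927.
Likelihood ratio per out-of-band reading = 1.7.
Target odds = 49.
Need (73/927) × 1.7ⁿ ≥ 49, i.e. 1.7ⁿ ≥ 45423/73.
1.7¹² ≈582.622 falls short of 45423/73 but 1.7¹³ ≈990.458 reaches it, so n = 13.

13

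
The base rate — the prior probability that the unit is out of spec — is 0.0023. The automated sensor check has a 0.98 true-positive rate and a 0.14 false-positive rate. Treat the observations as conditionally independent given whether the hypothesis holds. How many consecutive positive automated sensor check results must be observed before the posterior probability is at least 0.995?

Prior odds = 0.0023/0.9977 = 23/9977.
Likelihood ratio of a positive result = 0.98/0.14 = 7.
Target posterior odds = 0.995/0.005 = 199.
Require 7ⁿ ≥ 199 ÷ (23/9977) = 1985423/23.
7⁵ = 16807 falls short of 1985423/23 but 7⁶ = 117649 reaches it, so n = 6.

6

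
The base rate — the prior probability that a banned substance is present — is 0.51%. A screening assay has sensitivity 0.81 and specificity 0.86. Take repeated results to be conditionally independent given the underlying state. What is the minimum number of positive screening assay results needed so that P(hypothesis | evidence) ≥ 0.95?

5

Prior odds = 0.0051/0.9949 = 51/9949.
False-positive rate = 1 − 0.86 = 0.14; likelihood ratio of a positive = 0.81/0.14 = 81/14.
Target odds: 0.95 ÷ 0.05 = 19.
Require (81/14)ⁿ ≥ 19 ÷ (51/9949) = 189031/51.
(81/14)⁴ = 43046721/38416 falls short of 189031/51 but (81/14)⁵ ≈6483.13 reaches it, so n = 5.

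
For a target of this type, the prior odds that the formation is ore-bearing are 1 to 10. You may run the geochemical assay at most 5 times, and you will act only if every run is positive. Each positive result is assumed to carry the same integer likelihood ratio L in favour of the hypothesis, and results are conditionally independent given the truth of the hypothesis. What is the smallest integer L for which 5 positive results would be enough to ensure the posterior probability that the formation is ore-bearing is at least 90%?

3

Prior odds = 0.1.
Target odds = 0.9/0.1 = 9.
Need L⁵ ≥ 9 ÷ 0.1 = 90.
2⁵ = 32 < 90 ≤ 243 = 3⁵, so L = 3.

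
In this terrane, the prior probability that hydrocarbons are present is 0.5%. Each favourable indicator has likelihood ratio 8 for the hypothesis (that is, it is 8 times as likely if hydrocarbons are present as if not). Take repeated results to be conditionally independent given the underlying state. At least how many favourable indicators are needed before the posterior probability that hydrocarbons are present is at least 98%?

5

Prior odds = 0.005/0.995 = 1/199.
Likelihood ratio per favourable indicator = 8.
Target odds: 0.98 ÷ 0.02 = 49.
Need (1/199) × 8ⁿ ≥ 49, i.e. 8ⁿ ≥ 9751.
8⁴ = 4096 falls short of 9751 but 8⁵ = 32768 reaches it, so n = 5.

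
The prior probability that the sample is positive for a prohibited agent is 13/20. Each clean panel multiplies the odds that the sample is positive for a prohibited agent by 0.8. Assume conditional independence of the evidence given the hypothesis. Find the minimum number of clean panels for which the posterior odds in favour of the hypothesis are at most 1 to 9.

Prior odds: 0.65 ÷ 0.35 = 13/7.
Likelihood ratio per clean panel = 0.8.
Target odds = 1/9.
Require 0.8ⁿ ≤ 1/9 ÷ (13/7) = 7/117.
0.8¹² = 16777216/244140625 is still above 7/117 but 0.8¹³ ≈0.0549756 is at or below it, so n = 13.

13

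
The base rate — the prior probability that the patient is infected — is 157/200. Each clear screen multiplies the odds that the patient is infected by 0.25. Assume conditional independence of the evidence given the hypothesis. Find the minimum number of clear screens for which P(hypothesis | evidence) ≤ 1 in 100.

5

Prior odds = 0.785/0.215 = 157/43.
Likelihood ratio per clear screen = 0.25.
Target odds: 0.01 ÷ 0.99 = 1/99.
Require 0.25ⁿ ≤ 1/99 ÷ (157/43) = 43/15543.
0.25⁴ = 0.00390625 is still above 43/15543 but 0.25⁵ = 1/1024 is at or below it, so n = 5.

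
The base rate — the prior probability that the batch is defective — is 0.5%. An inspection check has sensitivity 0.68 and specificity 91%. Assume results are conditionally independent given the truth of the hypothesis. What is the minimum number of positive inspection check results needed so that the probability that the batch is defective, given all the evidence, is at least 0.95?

5

Prior odds = 0.005/0.995 = 1/199.
False-positive rate = 1 − 0.91 = 0.09; likelihood ratio of a positive = 0.68/0.09 = 68/9.
Target odds: 0.95 ÷ 0.05 = 19.
Require (68/9)ⁿ ≥ 19 ÷ (1/199) = 3781.
(68/9)⁴ = 21381376/6561 falls short of 3781 but (68/9)⁵ ≈24622.5 reaches it, so n = 5.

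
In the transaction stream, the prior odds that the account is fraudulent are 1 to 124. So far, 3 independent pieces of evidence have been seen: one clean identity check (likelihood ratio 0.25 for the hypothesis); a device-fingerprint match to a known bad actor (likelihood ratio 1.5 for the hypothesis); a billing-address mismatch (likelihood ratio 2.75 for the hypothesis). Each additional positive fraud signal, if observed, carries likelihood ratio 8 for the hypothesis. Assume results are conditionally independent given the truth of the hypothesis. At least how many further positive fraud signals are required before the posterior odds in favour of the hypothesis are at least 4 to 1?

Prior odds = 1/124.
Combined Bayes factor of the evidence already in hand = 0.25 × 1.5 × 2.75 = 1.03125.
Odds after that evidence = (1/124) × 1.03125 = 33/3968.
Target odds = 4.
Need 8ⁿ ≥ 4 ÷ (33/3968) = 15872/33.
8² = 64 falls short of 15872/33 but 8³ = 512 reaches it, so n = 3.

3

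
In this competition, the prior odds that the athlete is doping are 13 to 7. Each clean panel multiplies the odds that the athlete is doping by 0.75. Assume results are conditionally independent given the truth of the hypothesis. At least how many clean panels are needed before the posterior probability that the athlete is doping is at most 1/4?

Prior odds = 13/7.
Likelihood ratio per clean panel = 0.75.
Target odds: 0.25 ÷ 0.75 = 1/3.
Require 0.75ⁿ ≤ 1/3 ÷ (13/7) = 7/39.
0.75⁵ = 243/1024 is still above 7/39 but 0.75⁶ = 729/4096 is at or below it, so n = 6.

6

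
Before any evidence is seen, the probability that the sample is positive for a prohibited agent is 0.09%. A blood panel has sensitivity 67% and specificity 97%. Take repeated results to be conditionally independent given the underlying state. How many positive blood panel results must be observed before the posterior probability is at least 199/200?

Prior odds = 0.0009/0.9991 = 9/9991.
False-positive rate = 1 − 0.97 = 0.03; likelihood ratio of a positive = 0.67/0.03 = 67/3.
Target posterior odds = 0.995/0.005 = 199.
Require (67/3)ⁿ ≥ 199 ÷ (9/9991) = 1988209/9.
(67/3)³ = 300763/27 falls short of 1988209/9 but (67/3)⁴ = 20151121/81 reaches it, so n = 4.

4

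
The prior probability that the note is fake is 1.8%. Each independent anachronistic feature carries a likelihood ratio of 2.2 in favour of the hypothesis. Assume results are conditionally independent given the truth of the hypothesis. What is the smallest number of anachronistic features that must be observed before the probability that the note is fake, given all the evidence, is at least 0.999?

14

Prior odds = 0.018/0.982 = 9/491.
Likelihood ratio per anachronistic feature = 2.2.
Target odds: 0.999 ÷ 0.001 = 999.
Require 2.2ⁿ ≥ 999 ÷ (9/491) = 54501.
2.2¹³ ≈28281 falls short of 54501 but 2.2¹⁴ ≈62218.2 reaches it, so n = 14.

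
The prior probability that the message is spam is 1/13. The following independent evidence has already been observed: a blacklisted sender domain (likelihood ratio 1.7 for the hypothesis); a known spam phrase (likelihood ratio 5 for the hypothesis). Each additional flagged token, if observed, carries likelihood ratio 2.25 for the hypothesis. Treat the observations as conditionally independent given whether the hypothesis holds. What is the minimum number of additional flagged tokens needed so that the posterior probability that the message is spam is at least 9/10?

Prior odds = (1/13)/(12/13) = 1/12.
Combined Bayes factor of the evidence already in hand = 1.7 × 5 = 8.5.
Odds after that evidence = (1/12) × 8.5 = 17/24.
Target odds = 0.9/0.1 = 9.
Need 2.25ⁿ ≥ 9 ÷ (17/24) = 216/17.
2.25³ = 11.390625 falls short of 216/17 but 2.25⁴ = 25.62890625 reaches it, so n = 4.

4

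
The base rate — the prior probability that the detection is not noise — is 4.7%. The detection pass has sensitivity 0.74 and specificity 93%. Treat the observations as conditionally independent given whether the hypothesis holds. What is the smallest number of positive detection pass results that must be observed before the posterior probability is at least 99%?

Prior odds = 0.047/0.953 = 47/953.
False-positive rate = 1 − 0.93 = 0.07; likelihood ratio of a positive = 0.74/0.07 = 74/7.
Target posterior odds = 0.99/0.01 = 99.
Require (74/7)ⁿ ≥ 99 ÷ (47/953) = 94347/47.
(74/7)³ = 405224/343 falls short of 94347/47 but (74/7)⁴ = 29986576/2401 reaches it, so n = 4.

4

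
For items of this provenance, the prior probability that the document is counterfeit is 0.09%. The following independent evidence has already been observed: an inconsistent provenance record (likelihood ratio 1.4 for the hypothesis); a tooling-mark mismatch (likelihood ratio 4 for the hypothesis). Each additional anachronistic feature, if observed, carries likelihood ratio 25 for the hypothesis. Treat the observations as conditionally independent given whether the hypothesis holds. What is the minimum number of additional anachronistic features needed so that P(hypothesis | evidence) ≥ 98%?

3

Prior odds = 0.0009/0.9991 = 9/9991.
Combined Bayes factor of the evidence already in hand = 1.4 × 4 = 5.6.
Odds after that evidence = (9/9991) × 5.6 = 252/49955.
Target odds = 0.98/0.02 = 49.
Need 25ⁿ ≥ 49 ÷ (252/49955) = 349685/36.
25² = 625 falls short of 349685/36 but 25³ = 15625 reaches it, so n = 3.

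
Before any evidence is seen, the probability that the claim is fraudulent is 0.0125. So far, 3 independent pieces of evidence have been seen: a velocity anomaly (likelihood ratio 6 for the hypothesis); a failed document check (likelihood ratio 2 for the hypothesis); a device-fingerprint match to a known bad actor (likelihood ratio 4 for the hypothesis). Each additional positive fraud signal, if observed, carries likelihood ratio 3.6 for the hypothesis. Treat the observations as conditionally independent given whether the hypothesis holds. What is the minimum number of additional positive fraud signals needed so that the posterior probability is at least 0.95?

3

Prior odds = 0.0125/0.9875 = 1/79.
Combined Bayes factor of the evidence already in hand = 6 × 2 × 4 = 48.
Odds after that evidence = (1/79) × 48 = 48/79.
Target odds = 0.95/0.05 = 19.
Need 3.6ⁿ ≥ 19 ÷ (48/79) = 1501/48.
3.6² = 12.96 falls short of 1501/48 but 3.6³ = 46.656 reaches it, so n = 3.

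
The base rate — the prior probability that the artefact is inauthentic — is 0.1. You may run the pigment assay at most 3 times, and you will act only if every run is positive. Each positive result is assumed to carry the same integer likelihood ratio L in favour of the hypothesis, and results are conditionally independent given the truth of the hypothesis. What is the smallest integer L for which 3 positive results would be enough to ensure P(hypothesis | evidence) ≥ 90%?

5

Prior odds = 0.1/0.9 = 1/9.
Target odds = 0.9/0.1 = 9.
Need L³ ≥ 9 ÷ (1/9) = 81.
4³ = 64 < 81 ≤ 125 = 5³, so L = 5.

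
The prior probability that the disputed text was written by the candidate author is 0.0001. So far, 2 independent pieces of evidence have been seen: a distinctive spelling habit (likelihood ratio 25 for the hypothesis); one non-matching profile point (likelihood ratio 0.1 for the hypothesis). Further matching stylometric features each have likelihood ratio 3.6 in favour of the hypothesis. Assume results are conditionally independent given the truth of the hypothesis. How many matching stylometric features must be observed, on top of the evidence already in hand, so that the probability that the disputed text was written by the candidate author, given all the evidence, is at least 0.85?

Prior odds = 0.0001/0.9999 = 1/9999.
Combined Bayes factor of the evidence already in hand = 25 × 0.1 = 2.5.
Odds after that evidence = (1/9999) × 2.5 = 5/19998.
Target odds = 0.85/0.15 = 17/3.
Need 3.6ⁿ ≥ 17/3 ÷ (5/19998) = 22664.4.
3.6⁷ = 612220032/78125 falls short of 22664.4 but 3.6⁸ ≈28211.1 reaches it, so n = 8.

8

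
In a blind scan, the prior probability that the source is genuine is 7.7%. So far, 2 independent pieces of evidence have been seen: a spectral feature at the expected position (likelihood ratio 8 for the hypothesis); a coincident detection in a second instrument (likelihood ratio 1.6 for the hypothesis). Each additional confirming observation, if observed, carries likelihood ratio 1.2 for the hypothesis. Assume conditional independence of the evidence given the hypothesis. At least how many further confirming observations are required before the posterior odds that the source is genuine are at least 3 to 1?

Prior odds = 0.077/0.923 = 77/923.
Combined Bayes factor of the evidence already in hand = 8 × 1.6 = 12.8.
Odds after that evidence = (77/923) × 12.8 = 4928/4615.
Target odds = 3.
Need 1.2ⁿ ≥ 3 ÷ (4928/4615) = 13845/4928.
1.2⁵ = 2.48832 falls short of 13845/4928 but 1.2⁶ = 46656/15625 reaches it, so n = 6.

6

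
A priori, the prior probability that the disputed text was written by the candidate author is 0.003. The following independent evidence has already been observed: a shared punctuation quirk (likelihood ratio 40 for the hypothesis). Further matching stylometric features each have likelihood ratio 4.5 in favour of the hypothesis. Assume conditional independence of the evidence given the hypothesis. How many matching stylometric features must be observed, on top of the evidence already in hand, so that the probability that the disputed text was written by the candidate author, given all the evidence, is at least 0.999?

6

Prior odds = 0.003/0.997 = 3/997.
Bayes factor of the evidence already in hand = 40.
Odds after that evidence = (3/997) × 40 = 120/997.
Target odds = 0.999/0.001 = 999.
Need 4.5ⁿ ≥ 999 ÷ (120/997) = 8300.025.
4.5⁵ = 1845.28125 falls short of 8300.025 but 4.5⁶ = 8303.765625 reaches it, so n = 6.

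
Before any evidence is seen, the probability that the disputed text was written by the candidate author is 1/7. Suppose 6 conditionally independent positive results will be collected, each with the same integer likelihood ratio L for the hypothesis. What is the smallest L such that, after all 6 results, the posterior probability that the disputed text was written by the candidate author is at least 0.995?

Prior odds = (1/7)/(6/7) = 1/6.
Target odds = 0.995/0.005 = 199.
Need L⁶ ≥ 199 ÷ (1/6) = 1194.
3⁶ = 729 < 1194 ≤ 4096 = 4⁶, so L = 4.

4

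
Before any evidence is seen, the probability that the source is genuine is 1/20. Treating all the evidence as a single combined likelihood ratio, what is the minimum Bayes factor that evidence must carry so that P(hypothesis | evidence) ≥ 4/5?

Prior odds = 0.05/0.95 = 1/19.
Target odds = 0.8/0.2 = 4.
Required Bayes factor = 4 ÷ (1/19) = 76.

76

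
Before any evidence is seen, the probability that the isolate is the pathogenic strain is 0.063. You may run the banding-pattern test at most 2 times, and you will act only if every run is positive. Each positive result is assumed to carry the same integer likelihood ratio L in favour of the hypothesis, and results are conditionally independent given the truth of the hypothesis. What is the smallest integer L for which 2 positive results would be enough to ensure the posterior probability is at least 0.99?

39

Prior odds = 0.063/0.937 = 63/937.
Target odds = 0.99/0.01 = 99.
Need L² ≥ 99 ÷ (63/937) = 10307/7.
38² = 1444 < 10307/7 ≤ 1521 = 39², so L = 39.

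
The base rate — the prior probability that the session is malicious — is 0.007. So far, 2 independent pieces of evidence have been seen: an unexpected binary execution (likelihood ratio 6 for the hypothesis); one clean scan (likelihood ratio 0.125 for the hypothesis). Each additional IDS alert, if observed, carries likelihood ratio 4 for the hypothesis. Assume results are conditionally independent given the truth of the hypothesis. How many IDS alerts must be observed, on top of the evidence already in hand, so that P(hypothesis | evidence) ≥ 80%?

5

Prior odds = 0.007/0.993 = 7/993.
Combined Bayes factor of the evidence already in hand = 6 × 0.125 = 0.75.
Odds after that evidence = (7/993) × 0.75 = 7/1324.
Target odds = 0.8/0.2 = 4.
Need 4ⁿ ≥ 4 ÷ (7/1324) = 5296/7.
4⁴ = 256 falls short of 5296/7 but 4⁵ = 1024 reaches it, so n = 5.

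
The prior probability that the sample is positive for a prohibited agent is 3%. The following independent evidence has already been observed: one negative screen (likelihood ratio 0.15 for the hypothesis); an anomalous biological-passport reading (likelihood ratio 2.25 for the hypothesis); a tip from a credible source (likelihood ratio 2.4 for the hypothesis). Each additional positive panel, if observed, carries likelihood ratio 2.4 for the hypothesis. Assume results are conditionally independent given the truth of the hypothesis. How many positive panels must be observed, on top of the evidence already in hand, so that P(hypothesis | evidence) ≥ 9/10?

7

Prior odds = 0.03/0.97 = 3/97.
Combined Bayes factor of the evidence already in hand = 0.15 × 2.25 × 2.4 = 0.81.
Odds after that evidence = (3/97) × 0.81 = 243/9700.
Target odds = 0.9/0.1 = 9.
Need 2.4ⁿ ≥ 9 ÷ (243/9700) = 9700/27.
2.4⁶ = 2985984/15625 falls short of 9700/27 but 2.4⁷ = 35831808/78125 reaches it, so n = 7.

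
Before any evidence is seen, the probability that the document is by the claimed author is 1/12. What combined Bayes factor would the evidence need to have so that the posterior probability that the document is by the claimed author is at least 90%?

99

Prior odds = (1/12)/(11/12) = 1/11.
Target odds = 0.9/0.1 = 9.
Required Bayes factor = 9 ÷ (1/11) = 99.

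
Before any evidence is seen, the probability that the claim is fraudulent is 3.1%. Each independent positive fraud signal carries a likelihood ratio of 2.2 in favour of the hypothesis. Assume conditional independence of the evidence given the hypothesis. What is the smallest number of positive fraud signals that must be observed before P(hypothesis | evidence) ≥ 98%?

10

Prior odds: 0.031 ÷ 0.969 = 31/969.
Likelihood ratio per positive fraud signal = 2.2.
Target odds: 0.98 ÷ 0.02 = 49.
Need (31/969) × 2.2ⁿ ≥ 49, i.e. 2.2ⁿ ≥ 47481/31.
2.2⁹ ≈1207.27 falls short of 47481/31 but 2.2¹⁰ ≈2655.99 reaches it, so n = 10.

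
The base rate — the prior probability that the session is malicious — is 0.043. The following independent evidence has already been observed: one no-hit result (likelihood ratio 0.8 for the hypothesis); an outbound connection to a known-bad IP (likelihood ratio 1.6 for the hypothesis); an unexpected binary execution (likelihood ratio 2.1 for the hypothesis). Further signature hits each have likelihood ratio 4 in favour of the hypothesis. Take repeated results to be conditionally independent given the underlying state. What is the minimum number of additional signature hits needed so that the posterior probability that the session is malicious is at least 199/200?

6

Prior odds = 0.043/0.957 = 43/957.
Combined Bayes factor of the evidence already in hand = 0.8 × 1.6 × 2.1 = 2.688.
Odds after that evidence = (43/957) × 2.688 = 4816/39875.
Target odds = 0.995/0.005 = 199.
Need 4ⁿ ≥ 199 ÷ (4816/39875) = 7935125/4816.
4⁵ = 1024 falls short of 7935125/4816 but 4⁶ = 4096 reaches it, so n = 6.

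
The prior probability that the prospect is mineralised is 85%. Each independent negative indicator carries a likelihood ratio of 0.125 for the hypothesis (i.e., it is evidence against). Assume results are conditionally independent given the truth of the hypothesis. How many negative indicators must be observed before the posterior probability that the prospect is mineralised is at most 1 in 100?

Prior odds = 0.85/0.15 = 17/3.
Likelihood ratio per negative indicator = 0.125.
Target posterior odds = 0.01/0.99 = 1/99.
Need (17/3) × 0.125ⁿ ≤ 1/99, i.e. 0.125ⁿ ≤ 1/561.
0.125³ = 0.001953125 is still above 1/561 but 0.125⁴ = 1/4096 is at or below it, so n = 4.

4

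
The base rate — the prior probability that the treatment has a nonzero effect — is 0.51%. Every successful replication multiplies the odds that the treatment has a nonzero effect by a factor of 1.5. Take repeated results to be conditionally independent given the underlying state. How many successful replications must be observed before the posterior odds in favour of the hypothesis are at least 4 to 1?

17

Prior odds = 0.0051/0.9949 = 51/9949.
Likelihood ratio per successful replication = 1.5.
Target odds = 4.
Require 1.5ⁿ ≥ 4 ÷ (51/9949) = 39796/51.
1.5¹⁶ = 43046721/65536 falls short of 39796/51 but 1.5¹⁷ = 129140163/131072 reaches it, so n = 17.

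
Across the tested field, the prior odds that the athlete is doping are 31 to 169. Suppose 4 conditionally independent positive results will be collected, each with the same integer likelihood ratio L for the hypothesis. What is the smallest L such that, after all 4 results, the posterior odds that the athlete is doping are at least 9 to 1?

3

Prior odds = 31/169.
Target odds = 9.
Need L⁴ ≥ 9 ÷ (31/169) = 1521/31.
2⁴ = 16 < 1521/31 ≤ 81 = 3⁴, so L = 3.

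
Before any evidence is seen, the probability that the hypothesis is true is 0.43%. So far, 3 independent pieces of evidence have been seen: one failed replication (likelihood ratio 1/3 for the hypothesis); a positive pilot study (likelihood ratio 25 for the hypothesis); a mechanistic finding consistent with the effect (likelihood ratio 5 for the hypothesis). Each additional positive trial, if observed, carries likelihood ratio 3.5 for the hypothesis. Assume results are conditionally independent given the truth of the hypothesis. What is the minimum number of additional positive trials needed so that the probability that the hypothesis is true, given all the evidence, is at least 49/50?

5

Prior odds = 0.0043/0.9957 = 43/9957.
Combined Bayes factor of the evidence already in hand = (1/3) × 25 × 5 = 125/3.
Odds after that evidence = (43/9957) × 125/3 = 5375/29871.
Target odds = 0.98/0.02 = 49.
Need 3.5ⁿ ≥ 49 ÷ (5375/29871) = 1463679/5375.
3.5⁴ = 150.0625 falls short of 1463679/5375 but 3.5⁵ = 525.21875 reaches it, so n = 5.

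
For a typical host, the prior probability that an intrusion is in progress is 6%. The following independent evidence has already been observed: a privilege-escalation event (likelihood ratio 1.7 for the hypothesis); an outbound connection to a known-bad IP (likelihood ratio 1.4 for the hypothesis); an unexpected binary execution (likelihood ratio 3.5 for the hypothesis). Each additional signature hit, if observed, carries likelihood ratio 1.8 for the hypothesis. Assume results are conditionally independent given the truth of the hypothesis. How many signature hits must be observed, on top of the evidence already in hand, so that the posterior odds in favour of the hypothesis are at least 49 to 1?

Prior odds = 0.06/0.94 = 3/47.
Combined Bayes factor of the evidence already in hand = 1.7 × 1.4 × 3.5 = 8.33.
Odds after that evidence = (3/47) × 8.33 = 2499/4700.
Target odds = 49.
Need 1.8ⁿ ≥ 49 ÷ (2499/4700) = 4700/51.
1.8⁷ = 4782969/78125 falls short of 4700/51 but 1.8⁸ = 43046721/390625 reaches it, so n = 8.

8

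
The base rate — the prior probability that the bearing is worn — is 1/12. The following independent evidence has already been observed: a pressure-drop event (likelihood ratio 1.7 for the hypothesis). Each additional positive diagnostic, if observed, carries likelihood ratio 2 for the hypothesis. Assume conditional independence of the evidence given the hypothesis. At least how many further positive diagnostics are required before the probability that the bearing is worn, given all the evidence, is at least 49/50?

Prior odds = (1/12)/(11/12) = 1/11.
Bayes factor of the evidence already in hand = 1.7.
Odds after that evidence = (1/11) × 1.7 = 17/110.
Target odds = 0.98/0.02 = 49.
Need 2ⁿ ≥ 49 ÷ (17/110) = 5390/17.
2⁸ = 256 falls short of 5390/17 but 2⁹ = 512 reaches it, so n = 9.

9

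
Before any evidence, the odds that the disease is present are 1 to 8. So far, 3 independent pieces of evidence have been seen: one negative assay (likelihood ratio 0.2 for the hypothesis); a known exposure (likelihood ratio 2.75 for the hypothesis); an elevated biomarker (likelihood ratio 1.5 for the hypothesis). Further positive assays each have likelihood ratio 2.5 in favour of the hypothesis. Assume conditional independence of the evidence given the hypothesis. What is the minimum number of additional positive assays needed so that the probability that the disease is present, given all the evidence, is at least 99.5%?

9

Prior odds = 0.125.
Combined Bayes factor of the evidence already in hand = 0.2 × 2.75 × 1.5 = 0.825.
Odds after that evidence = 0.125 × 0.825 = 0.103125.
Target odds = 0.995/0.005 = 199.
Need 2.5ⁿ ≥ 199 ÷ 0.103125 = 63680/33.
2.5⁸ = 390625/256 falls short of 63680/33 but 2.5⁹ = 1953125/512 reaches it, so n = 9.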